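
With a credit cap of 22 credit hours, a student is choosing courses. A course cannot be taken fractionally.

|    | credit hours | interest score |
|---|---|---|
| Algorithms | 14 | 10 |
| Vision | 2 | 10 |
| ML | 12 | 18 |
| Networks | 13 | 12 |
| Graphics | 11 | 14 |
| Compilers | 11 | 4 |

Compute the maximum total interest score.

Allowing fractional choices, the relaxed optimum would be about 38.2, but courses are indivisible.
Vision + ML: credit hours 2 + 12 = 14 ≤ 22, interest score 10 + 18 = 28.
Vision + Graphics: credit hours 2 + 11 = 13 ≤ 22, interest score 10 + 14 = 24.
Vision + Networks: credit hours 2 + 13 = 15 ≤ 22, interest score 10 + 12 = 22.
Best is Vision and ML with total interest score 28.

28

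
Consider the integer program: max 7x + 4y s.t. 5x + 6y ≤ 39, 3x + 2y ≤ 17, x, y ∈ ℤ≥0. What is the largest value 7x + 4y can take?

(x,y)=(5,1) is feasible, giving 39.
(x,y)=(4,2) is feasible, giving 36.
Maximum is 39 at (x,y)=(5,1).

39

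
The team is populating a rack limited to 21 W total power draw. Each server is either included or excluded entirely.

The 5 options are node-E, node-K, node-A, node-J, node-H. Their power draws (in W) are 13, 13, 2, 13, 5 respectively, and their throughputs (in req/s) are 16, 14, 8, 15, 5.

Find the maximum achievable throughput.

Allowing fractional choices, the relaxed optimum would be about 30.9, but servers are indivisible.
node-A + node-J + node-H: power draw 2 + 13 + 5 = 20 ≤ 21, throughput 8 + 15 + 5 = 28.
node-K + node-A + node-H: power draw 13 + 2 + 5 = 20 ≤ 21, throughput 14 + 8 + 5 = 27.
node-E + node-A + node-H: power draw 13 + 2 + 5 = 20 ≤ 21, throughput 16 + 8 + 5 = 29.
Best is node-E, node-A, and node-H with total throughput 29.

29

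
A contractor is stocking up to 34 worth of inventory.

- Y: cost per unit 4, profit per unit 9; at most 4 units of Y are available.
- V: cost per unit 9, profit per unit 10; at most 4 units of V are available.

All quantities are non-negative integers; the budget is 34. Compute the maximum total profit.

56

This is a bounded integer knapsack.
Y has the best ratio (9/4); taking only Y gives at most 4×9 = 36 (stopped by the supply cap of 4).
Mixing does better — 4×Y and 2×V: cost 34 ≤ 34, profit 4·9 + 2·10 = 56.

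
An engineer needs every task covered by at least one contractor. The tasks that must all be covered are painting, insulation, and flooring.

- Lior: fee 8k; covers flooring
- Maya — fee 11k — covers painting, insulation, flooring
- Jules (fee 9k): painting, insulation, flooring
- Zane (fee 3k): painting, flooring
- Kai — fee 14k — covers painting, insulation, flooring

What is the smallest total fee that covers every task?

9

The greedy cost-per-new-task heuristic would pick Zane and Jules for 12, but a cheaper cover exists.
Jules alone covers painting, insulation, flooring — every task.
Total fee: 9.
No cover costs less than 9.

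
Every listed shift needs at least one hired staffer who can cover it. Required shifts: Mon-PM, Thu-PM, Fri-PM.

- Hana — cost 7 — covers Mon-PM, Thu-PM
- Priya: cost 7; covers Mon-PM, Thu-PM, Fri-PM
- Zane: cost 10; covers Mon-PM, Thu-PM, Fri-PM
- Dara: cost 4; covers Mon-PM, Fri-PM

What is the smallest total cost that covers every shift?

7

Priya alone covers Mon-PM, Thu-PM, Fri-PM — every shift.
Total cost: 7.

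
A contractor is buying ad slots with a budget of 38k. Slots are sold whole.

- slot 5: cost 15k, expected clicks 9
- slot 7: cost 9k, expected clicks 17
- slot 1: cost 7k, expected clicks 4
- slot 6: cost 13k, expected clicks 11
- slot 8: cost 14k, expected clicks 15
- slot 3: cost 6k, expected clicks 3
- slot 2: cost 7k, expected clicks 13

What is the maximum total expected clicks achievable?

slot 7 + slot 8 + slot 2: cost 9 + 14 + 7 = 30 ≤ 38, expected clicks 17 + 15 + 13 = 45.
slot 7 + slot 1 + slot 8 + slot 2: cost 9 + 7 + 14 + 7 = 37 ≤ 38, expected clicks 17 + 4 + 15 + 13 = 49.
slot 7 + slot 8 + slot 3 + slot 2: cost 9 + 14 + 6 + 7 = 36 ≤ 38, expected clicks 17 + 15 + 3 + 13 = 48.
Best is slot 7, slot 1, slot 8, and slot 2 with total expected clicks 49.

49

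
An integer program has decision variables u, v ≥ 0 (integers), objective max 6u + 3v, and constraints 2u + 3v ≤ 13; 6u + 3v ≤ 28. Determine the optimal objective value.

The continuous relaxation peaks at (4.67, 0) with value 28.00; rounding to a feasible lattice point costs some objective.
(u,v)=(4,1): 2·4+3·1=11≤13, 6·4+3·1=27≤28, objective 27.
(u,v)=(4,0): 2·4+3·0=8≤13, 6·4+3·0=24≤28, objective 24.
(u,v)=(3,2): 2·3+3·2=12≤13, 6·3+3·2=24≤28, objective 24.
Maximum is 27 at (u,v)=(4,1).

27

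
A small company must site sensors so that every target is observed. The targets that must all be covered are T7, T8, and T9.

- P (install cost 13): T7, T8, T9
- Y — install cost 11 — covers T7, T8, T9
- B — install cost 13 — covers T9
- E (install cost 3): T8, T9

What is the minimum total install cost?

The greedy cost-per-new-target heuristic would pick E and Y for 14, but a cheaper cover exists.
Y alone covers T7, T8, T9 — every target.
Total install cost: 11.
No cover costs less than 11.

11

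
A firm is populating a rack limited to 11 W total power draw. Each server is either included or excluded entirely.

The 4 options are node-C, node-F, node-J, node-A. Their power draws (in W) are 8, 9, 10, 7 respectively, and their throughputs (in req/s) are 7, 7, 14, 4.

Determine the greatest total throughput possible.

14

Treat it as a binary knapsack problem.
Take node-J: power draw 10 ≤ 11, throughput 14.
No other feasible combination does better.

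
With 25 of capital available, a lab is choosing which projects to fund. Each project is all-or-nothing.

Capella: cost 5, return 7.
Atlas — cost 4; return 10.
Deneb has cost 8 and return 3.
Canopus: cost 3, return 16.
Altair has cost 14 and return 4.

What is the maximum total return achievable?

36

This is an integer program with binary decision variables.
Allowing fractional choices, the relaxed optimum would be about 37.4, but projects are indivisible.
Capella + Atlas + Deneb + Canopus: cost 5 + 4 + 8 + 3 = 20 ≤ 25, return 7 + 10 + 3 + 16 = 36.
Capella + Atlas + Canopus: cost 5 + 4 + 3 = 12 ≤ 25, return 7 + 10 + 16 = 33.
Atlas + Canopus + Altair: cost 4 + 3 + 14 = 21 ≤ 25, return 10 + 16 + 4 = 30.
Best is Capella, Atlas, Deneb, and Canopus with total return 36.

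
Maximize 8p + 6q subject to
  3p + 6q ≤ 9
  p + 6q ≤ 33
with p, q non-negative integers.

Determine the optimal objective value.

24

(p,q)=(3,0): 3·3+6·0=9≤9, 1·3+6·0=3≤33, objective 24.
(p,q)=(2,0): 3·2+6·0=6≤9, 1·2+6·0=2≤33, objective 16.
The best lattice point is (3,0), giving 24.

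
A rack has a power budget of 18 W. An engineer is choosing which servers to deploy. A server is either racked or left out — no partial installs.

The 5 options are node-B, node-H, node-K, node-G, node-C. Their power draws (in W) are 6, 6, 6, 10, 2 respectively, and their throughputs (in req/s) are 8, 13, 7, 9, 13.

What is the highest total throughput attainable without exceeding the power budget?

Allowing fractional choices, the relaxed optimum would be about 38.7, but servers are indivisible.
node-B + node-H + node-C: power draw 6 + 6 + 2 = 14 ≤ 18, throughput 8 + 13 + 13 = 34.
node-H + node-G + node-C: power draw 6 + 10 + 2 = 18 ≤ 18, throughput 13 + 9 + 13 = 35.
Best is node-H, node-G, and node-C with total throughput 35.

35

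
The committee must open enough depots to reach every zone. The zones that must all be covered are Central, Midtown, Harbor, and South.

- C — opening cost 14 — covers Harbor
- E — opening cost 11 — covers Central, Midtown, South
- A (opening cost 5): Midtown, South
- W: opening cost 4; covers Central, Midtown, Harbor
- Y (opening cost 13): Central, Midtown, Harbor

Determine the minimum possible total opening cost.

9

Choose A and W: together they cover Central, Midtown, Harbor, South — every zone.
Total opening cost: 5 + 4 = 9.
No cover costs less than 9.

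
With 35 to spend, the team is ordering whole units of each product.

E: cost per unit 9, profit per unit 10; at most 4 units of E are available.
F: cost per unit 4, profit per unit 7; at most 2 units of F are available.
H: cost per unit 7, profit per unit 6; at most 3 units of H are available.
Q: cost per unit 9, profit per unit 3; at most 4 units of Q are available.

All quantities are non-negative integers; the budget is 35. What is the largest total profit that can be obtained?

F has the best ratio (7/4); taking only F gives at most 2×7 = 14 (stopped by the supply cap of 2).
Mixing does better — 3×E and 2×F: cost 35 ≤ 35, profit 3·10 + 2·7 = 44.

44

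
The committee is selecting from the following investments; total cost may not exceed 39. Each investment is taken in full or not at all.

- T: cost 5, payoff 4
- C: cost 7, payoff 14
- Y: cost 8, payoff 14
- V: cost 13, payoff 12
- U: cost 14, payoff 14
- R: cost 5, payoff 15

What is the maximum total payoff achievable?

61

T + C + Y + U + R: cost 5 + 7 + 8 + 14 + 5 = 39 ≤ 39, payoff 4 + 14 + 14 + 14 + 15 = 61.
T + C + Y + V + R: cost 5 + 7 + 8 + 13 + 5 = 38 ≤ 39, payoff 4 + 14 + 14 + 12 + 15 = 59.
C + Y + U + R: cost 7 + 8 + 14 + 5 = 34 ≤ 39, payoff 14 + 14 + 14 + 15 = 57.
Best is T, C, Y, U, and R with total payoff 61.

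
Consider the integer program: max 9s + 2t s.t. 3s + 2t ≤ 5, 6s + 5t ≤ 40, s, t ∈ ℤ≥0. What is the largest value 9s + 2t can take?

(s,t)=(1,1) is feasible, giving 11.
(s,t)=(1,0) is feasible, giving 9.
(s,t)=(0,2) is feasible, giving 4.
(s,t)=(0,1) is feasible, giving 2.
The best lattice point is (1,1), giving 11.

11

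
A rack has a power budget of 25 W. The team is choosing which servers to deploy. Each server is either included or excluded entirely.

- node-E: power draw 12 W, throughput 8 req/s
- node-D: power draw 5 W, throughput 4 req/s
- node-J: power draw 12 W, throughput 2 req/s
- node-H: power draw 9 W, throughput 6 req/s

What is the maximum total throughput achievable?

Allowing fractional choices, the relaxed optimum would be about 17.3, but servers are indivisible.
node-E + node-D: power draw 12 + 5 = 17 ≤ 25, throughput 8 + 4 = 12.
node-D + node-H: power draw 5 + 9 = 14 ≤ 25, throughput 4 + 6 = 10.
node-E + node-H: power draw 12 + 9 = 21 ≤ 25, throughput 8 + 6 = 14.
Best is node-E and node-H with total throughput 14.

14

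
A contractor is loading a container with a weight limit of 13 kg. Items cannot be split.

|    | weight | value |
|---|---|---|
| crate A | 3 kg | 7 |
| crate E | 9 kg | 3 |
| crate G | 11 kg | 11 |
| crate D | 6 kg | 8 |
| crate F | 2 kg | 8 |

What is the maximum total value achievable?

23

crate G + crate F: weight 11 + 2 = 13 ≤ 13, value 11 + 8 = 19.
crate A + crate D + crate F: weight 3 + 6 + 2 = 11 ≤ 13, value 7 + 8 + 8 = 23.
crate D + crate F: weight 6 + 2 = 8 ≤ 13, value 8 + 8 = 16.
Best is crate A, crate D, and crate F with total value 23.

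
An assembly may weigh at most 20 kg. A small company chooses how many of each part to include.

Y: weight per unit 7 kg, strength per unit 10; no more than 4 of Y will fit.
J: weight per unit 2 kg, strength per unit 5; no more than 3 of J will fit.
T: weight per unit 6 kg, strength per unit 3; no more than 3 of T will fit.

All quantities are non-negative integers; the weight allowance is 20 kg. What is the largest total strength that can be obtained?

This is a bounded integer knapsack.
2×Y and 2×J: weight 18 ≤ 20, strength 2·10 + 2·5 = 30.
2×Y and 3×J: weight 20 ≤ 20, strength 2·10 + 3·5 = 35.
Best is 35.

35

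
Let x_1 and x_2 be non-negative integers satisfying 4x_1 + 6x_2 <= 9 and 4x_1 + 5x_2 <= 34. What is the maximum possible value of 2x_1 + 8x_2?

Relaxing integrality, the LP optimum is 12.00 at (x_1,x_2) = (0, 1.5), which is not an integer point.
(x_1,x_2)=(0,1): 4·0+6·1=6≤9, 4·0+5·1=5≤34, objective 8.
(x_1,x_2)=(1,0): 4·1+6·0=4≤9, 4·1+5·0=4≤34, objective 2.
The best lattice point is (0,1), giving 8.

8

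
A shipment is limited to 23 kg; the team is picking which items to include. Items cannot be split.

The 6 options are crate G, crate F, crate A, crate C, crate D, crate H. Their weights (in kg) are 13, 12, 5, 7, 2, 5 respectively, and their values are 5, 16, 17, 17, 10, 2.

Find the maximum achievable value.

crate A + crate C + crate D: weight 5 + 7 + 2 = 14 ≤ 23, value 17 + 17 + 10 = 44.
crate A + crate C + crate D + crate H: weight 5 + 7 + 2 + 5 = 19 ≤ 23, value 17 + 17 + 10 + 2 = 46.
crate F + crate A + crate D: weight 12 + 5 + 2 = 19 ≤ 23, value 16 + 17 + 10 = 43.
Best is crate A, crate C, crate D, and crate H with total value 46.

46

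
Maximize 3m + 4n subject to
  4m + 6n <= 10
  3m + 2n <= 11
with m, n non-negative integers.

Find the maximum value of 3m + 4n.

7

(m,n)=(1,1): 4·1+6·1=10≤10, 3·1+2·1=5≤11, objective 7.
(m,n)=(2,0): 4·2+6·0=8≤10, 3·2+2·0=6≤11, objective 6.
(m,n)=(0,1): 4·0+6·1=6≤10, 3·0+2·1=2≤11, objective 4.
The best lattice point is (1,1), giving 7.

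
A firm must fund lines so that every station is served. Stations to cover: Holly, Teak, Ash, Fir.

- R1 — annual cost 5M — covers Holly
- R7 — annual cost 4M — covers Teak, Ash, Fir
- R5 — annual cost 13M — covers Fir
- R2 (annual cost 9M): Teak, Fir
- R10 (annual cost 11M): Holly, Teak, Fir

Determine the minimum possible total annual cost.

Choose R1 and R7: together they cover Holly, Teak, Ash, Fir — every station.
Total annual cost: 5 + 4 = 9.
No cover costs less than 9.

9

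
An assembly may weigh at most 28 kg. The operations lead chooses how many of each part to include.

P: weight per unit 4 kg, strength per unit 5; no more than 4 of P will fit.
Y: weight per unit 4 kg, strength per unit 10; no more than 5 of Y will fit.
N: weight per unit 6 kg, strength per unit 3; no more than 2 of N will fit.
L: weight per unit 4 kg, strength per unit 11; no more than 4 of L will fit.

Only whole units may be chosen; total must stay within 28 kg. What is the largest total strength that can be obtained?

Take 3×Y and 4×L: weight 28 ≤ 28, strength 3·10 + 4·11 = 74.
L has the best ratio (11/4) and is taken to its limit of 4; remaining capacity is filled optimally with the others.

74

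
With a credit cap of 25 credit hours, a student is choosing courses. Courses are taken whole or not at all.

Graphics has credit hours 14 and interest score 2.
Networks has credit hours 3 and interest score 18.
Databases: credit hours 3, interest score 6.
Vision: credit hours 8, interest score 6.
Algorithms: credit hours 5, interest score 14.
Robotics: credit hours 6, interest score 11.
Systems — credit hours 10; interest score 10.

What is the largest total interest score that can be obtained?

Allowing fractional choices, the relaxed optimum would be about 57.0, but courses are indivisible.
Networks + Databases + Vision + Algorithms + Robotics: credit hours 3 + 3 + 8 + 5 + 6 = 25 ≤ 25, interest score 18 + 6 + 6 + 14 + 11 = 55.
Networks + Algorithms + Robotics + Systems: credit hours 3 + 5 + 6 + 10 = 24 ≤ 25, interest score 18 + 14 + 11 + 10 = 53.
Networks + Databases + Algorithms + Robotics: credit hours 3 + 3 + 5 + 6 = 17 ≤ 25, interest score 18 + 6 + 14 + 11 = 49.
Best is Networks, Databases, Vision, Algorithms, and Robotics with total interest score 55.

55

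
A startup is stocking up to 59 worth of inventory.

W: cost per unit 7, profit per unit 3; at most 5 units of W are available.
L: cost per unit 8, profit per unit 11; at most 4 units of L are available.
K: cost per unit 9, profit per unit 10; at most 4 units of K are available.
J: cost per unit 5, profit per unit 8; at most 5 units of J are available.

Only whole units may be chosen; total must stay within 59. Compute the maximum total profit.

J has the best ratio (8/5); taking only J gives at most 5×8 = 40 (stopped by the supply cap of 5).
Mixing does better — 4×L and 5×J: cost 57 ≤ 59, profit 4·11 + 5·8 = 84.

84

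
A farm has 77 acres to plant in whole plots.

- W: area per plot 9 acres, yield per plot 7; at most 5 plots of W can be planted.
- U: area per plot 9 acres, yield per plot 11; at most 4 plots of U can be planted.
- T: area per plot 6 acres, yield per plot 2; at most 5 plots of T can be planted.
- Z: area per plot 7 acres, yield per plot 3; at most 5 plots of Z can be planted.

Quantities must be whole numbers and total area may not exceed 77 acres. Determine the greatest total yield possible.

72

U has the best ratio (11/9); taking only U gives at most 4×11 = 44 (stopped by the supply cap of 4).
Mixing does better — 4×W and 4×U: area 72 ≤ 77, yield 4·7 + 4·11 = 72.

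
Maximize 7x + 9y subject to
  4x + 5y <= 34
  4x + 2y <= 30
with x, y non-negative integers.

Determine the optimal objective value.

The continuous relaxation peaks at (0, 6.8) with value 61.20; rounding to a feasible lattice point costs some objective.
(x,y)=(1,6): 4·1+5·6=34≤34, 4·1+2·6=16≤30, objective 61.
(x,y)=(2,5): 4·2+5·5=33≤34, 4·2+2·5=18≤30, objective 59.
(x,y)=(0,6): 4·0+5·6=30≤34, 4·0+2·6=12≤30, objective 54.
No feasible integer point exceeds 61.

61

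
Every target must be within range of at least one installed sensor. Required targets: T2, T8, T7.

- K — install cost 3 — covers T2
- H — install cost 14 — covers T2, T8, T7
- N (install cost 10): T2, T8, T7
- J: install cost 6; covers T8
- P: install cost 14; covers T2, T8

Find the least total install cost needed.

10

This is an integer covering problem.
The greedy cost-per-new-target heuristic would pick K and N for 13, but a cheaper cover exists.
N alone covers T2, T8, T7 — every target.
Total install cost: 10.
No cover costs less than 10.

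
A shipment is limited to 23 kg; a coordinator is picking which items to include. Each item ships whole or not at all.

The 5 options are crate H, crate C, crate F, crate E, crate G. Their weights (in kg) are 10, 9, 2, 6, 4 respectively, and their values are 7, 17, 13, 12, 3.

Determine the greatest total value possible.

45

Take crate C, crate F, crate E, and crate G: weight 9 + 2 + 6 + 4 = 21 ≤ 23, value 17 + 13 + 12 + 3 = 45.
No other feasible combination does better.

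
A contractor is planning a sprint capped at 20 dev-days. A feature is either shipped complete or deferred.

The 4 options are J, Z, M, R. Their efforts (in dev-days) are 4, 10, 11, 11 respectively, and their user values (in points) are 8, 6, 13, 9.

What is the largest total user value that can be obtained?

21

Allowing fractional choices, the relaxed optimum would be about 25.1, but features are indivisible.
J + R: effort 4 + 11 = 15 ≤ 20, user value 8 + 9 = 17.
J + M: effort 4 + 11 = 15 ≤ 20, user value 8 + 13 = 21.
Best is J and M with total user value 21.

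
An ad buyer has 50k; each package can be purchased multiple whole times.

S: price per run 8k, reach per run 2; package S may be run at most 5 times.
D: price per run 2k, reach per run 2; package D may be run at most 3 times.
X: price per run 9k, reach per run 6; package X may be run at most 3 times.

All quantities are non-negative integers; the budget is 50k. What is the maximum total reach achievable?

This is a bounded integer knapsack.
Take 2×S, 3×D, and 3×X: price 49 ≤ 50, reach 2·2 + 3·2 + 3·6 = 28.
D has the best ratio (2/2) and is taken to its limit of 3; remaining capacity is filled optimally with the others.

28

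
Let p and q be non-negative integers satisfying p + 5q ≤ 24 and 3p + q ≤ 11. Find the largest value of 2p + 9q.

40

Relaxing integrality, the LP optimum is 43.64 at (p,q) = (2.21, 4.36), which is not an integer point.
(p,q)=(2,4): 1·2+5·4=22≤24, 3·2+1·4=10≤11, objective 40.
(p,q)=(1,4): 1·1+5·4=21≤24, 3·1+1·4=7≤11, objective 38.
(p,q)=(2,3): 1·2+5·3=17≤24, 3·2+1·3=9≤11, objective 31.
The best lattice point is (2,4), giving 40.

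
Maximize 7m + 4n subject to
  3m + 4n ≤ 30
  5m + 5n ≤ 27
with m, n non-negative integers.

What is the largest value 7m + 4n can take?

35

Relaxing integrality, the LP optimum is 37.80 at (m,n) = (5.4, 0), which is not an integer point.
(m,n)=(5,0): 3·5+4·0=15≤30, 5·5+5·0=25≤27, objective 35.
(m,n)=(4,1): 3·4+4·1=16≤30, 5·4+5·1=25≤27, objective 32.
(m,n)=(4,0): 3·4+4·0=12≤30, 5·4+5·0=20≤27, objective 28.
Maximum is 35 at (m,n)=(5,0).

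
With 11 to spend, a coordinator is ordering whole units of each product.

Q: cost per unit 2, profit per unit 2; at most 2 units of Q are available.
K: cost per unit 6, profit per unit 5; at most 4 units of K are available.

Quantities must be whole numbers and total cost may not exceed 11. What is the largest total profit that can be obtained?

9

Q has the best ratio (2/2); taking only Q gives at most 2×2 = 4 (stopped by the supply cap of 2).
Mixing does better — 2×Q and 1×K: cost 10 ≤ 11, profit 2·2 + 1·5 = 9.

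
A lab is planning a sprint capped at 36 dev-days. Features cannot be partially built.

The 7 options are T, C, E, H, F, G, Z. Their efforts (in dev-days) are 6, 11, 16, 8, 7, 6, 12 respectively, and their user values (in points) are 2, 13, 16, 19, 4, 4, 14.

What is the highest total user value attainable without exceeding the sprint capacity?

49

Allowing fractional choices, the relaxed optimum would be about 51.0, but features are indivisible.
C + E + H: effort 11 + 16 + 8 = 35 ≤ 36, user value 13 + 16 + 19 = 48.
E + H + Z: effort 16 + 8 + 12 = 36 ≤ 36, user value 16 + 19 + 14 = 49.
Best is E, H, and Z with total user value 49.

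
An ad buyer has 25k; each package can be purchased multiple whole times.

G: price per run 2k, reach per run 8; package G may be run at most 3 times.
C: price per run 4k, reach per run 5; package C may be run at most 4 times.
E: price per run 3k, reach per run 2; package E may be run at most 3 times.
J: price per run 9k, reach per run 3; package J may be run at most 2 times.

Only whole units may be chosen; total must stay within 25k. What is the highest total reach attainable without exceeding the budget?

This is a bounded integer knapsack.
G has the best ratio (8/2); taking only G gives at most 3×8 = 24 (stopped by the supply cap of 3).
Mixing does better — 3×G, 4×C, and 1×E: price 25 ≤ 25, reach 3·8 + 4·5 + 1·2 = 46.

46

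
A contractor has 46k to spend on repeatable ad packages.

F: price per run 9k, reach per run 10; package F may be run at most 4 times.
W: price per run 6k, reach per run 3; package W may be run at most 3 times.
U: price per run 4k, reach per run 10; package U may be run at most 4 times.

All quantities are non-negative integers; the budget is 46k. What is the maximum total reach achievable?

70

This is a bounded integer knapsack.
U has the best ratio (10/4); taking only U gives at most 4×10 = 40 (stopped by the supply cap of 4).
Mixing does better — 3×F and 4×U: price 43 ≤ 46, reach 3·10 + 4·10 = 70.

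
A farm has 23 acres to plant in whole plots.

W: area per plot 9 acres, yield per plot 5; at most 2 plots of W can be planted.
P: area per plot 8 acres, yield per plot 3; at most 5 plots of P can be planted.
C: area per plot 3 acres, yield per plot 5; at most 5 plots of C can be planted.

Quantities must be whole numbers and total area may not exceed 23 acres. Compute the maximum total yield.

C has the best ratio (5/3); taking only C gives at most 5×5 = 25 (stopped by the supply cap of 5).
Mixing does better — 1×P and 5×C: area 23 ≤ 23, yield 1·3 + 5·5 = 28.

28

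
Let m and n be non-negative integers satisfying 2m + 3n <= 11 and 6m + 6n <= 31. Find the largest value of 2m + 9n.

29

Relaxing integrality, the LP optimum is 33.00 at (m,n) = (0, 3.67), which is not an integer point.
(m,n)=(1,3): 2·1+3·3=11≤11, 6·1+6·3=24≤31, objective 29.
(m,n)=(0,3): 2·0+3·3=9≤11, 6·0+6·3=18≤31, objective 27.
(m,n)=(2,2): 2·2+3·2=10≤11, 6·2+6·2=24≤31, objective 22.
(m,n)=(1,2): 2·1+3·2=8≤11, 6·1+6·2=18≤31, objective 20.
The best lattice point is (1,3), giving 29.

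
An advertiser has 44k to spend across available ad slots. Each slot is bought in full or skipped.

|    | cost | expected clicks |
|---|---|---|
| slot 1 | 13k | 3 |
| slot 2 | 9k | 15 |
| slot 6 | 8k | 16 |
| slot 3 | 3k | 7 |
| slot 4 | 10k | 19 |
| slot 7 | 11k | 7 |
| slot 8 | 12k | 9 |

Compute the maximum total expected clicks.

66

Allowing fractional choices, the relaxed optimum would be about 67.3, but ad slots are indivisible.
slot 2 + slot 6 + slot 3 + slot 4 + slot 7: cost 9 + 8 + 3 + 10 + 11 = 41 ≤ 44, expected clicks 15 + 16 + 7 + 19 + 7 = 64.
slot 2 + slot 6 + slot 3 + slot 4 + slot 8: cost 9 + 8 + 3 + 10 + 12 = 42 ≤ 44, expected clicks 15 + 16 + 7 + 19 + 9 = 66.
Best is slot 2, slot 6, slot 3, slot 4, and slot 8 with total expected clicks 66.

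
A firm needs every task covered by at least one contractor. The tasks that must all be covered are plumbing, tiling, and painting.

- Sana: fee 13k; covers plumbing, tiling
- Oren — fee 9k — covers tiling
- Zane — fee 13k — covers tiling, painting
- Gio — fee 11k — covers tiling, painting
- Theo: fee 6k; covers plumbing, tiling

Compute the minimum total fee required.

Choose Gio and Theo: together they cover plumbing, tiling, painting — every task.
Total fee: 11 + 6 = 17.
No cover costs less than 17.

17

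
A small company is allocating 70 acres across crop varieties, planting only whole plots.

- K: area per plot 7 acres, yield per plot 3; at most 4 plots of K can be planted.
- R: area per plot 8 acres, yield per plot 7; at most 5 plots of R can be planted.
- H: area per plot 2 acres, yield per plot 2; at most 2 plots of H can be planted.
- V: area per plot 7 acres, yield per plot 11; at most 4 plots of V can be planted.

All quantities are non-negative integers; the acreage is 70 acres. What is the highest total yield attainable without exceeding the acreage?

81

V has the best ratio (11/7); taking only V gives at most 4×11 = 44 (stopped by the supply cap of 4).
Mixing does better — 5×R, 1×H, and 4×V: area 70 ≤ 70, yield 5·7 + 1·2 + 4·11 = 81.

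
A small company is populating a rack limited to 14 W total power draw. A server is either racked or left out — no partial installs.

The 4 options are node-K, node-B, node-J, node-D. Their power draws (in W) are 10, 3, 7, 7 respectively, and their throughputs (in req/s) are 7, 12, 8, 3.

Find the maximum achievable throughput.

20

Take node-B and node-J: power draw 3 + 7 = 10 ≤ 14, throughput 12 + 8 = 20.
No other feasible combination does better.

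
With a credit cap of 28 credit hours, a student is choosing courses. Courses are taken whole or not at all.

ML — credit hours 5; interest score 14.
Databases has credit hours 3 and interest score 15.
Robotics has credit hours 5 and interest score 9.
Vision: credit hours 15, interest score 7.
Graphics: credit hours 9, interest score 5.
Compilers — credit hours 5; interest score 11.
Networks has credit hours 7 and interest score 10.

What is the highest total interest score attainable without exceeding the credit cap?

59

This is a 0-1 knapsack instance.
Allowing fractional choices, the relaxed optimum would be about 60.7, but courses are indivisible.
ML + Databases + Robotics + Graphics + Compilers: credit hours 5 + 3 + 5 + 9 + 5 = 27 ≤ 28, interest score 14 + 15 + 9 + 5 + 11 = 54.
ML + Databases + Robotics + Compilers + Networks: credit hours 5 + 3 + 5 + 5 + 7 = 25 ≤ 28, interest score 14 + 15 + 9 + 11 + 10 = 59.
Best is ML, Databases, Robotics, Compilers, and Networks with total interest score 59.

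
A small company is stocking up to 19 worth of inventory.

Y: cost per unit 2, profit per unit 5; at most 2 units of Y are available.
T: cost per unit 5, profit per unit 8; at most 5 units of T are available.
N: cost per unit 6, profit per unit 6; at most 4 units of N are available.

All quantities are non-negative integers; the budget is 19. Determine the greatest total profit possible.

This is a bounded integer knapsack.
Y has the best ratio (5/2); taking only Y gives at most 2×5 = 10 (stopped by the supply cap of 2).
Mixing does better — 2×Y and 3×T: cost 19 ≤ 19, profit 2·5 + 3·8 = 34.

34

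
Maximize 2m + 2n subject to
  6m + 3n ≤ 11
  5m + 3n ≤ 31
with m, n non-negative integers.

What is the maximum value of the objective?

6

Relaxing integrality, the LP optimum is 7.33 at (m,n) = (0, 3.67), which is not an integer point.
(m,n)=(0,3): 6·0+3·3=9≤11, 5·0+3·3=9≤31, objective 6.
(m,n)=(0,2): 6·0+3·2=6≤11, 5·0+3·2=6≤31, objective 4.
No feasible integer point exceeds 6.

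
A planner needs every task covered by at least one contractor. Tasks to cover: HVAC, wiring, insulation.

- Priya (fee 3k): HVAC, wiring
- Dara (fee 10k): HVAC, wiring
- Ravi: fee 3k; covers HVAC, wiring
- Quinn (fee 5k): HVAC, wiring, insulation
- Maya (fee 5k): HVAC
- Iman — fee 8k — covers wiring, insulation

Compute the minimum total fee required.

5

The greedy cost-per-new-task heuristic would pick Priya and Quinn for 8, but a cheaper cover exists.
Quinn alone covers HVAC, wiring, insulation — every task.
Total fee: 5.
No cover costs less than 5.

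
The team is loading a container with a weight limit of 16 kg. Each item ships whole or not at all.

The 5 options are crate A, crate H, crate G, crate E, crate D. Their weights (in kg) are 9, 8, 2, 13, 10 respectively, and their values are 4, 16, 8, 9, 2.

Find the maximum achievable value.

24

Allowing fractional choices, the relaxed optimum would be about 28.2, but items are indivisible.
crate H + crate G: weight 8 + 2 = 10 ≤ 16, value 16 + 8 = 24.
crate H: weight 8 ≤ 16, value 16.
crate G + crate E: weight 2 + 13 = 15 ≤ 16, value 8 + 9 = 17.
Best is crate H and crate G with total value 24.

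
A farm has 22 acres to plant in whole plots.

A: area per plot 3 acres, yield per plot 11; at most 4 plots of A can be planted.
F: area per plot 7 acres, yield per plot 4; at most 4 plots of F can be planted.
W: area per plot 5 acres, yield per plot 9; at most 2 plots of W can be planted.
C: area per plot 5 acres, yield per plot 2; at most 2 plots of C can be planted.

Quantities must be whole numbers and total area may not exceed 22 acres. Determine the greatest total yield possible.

62

4×A, 1×W, and 1×C: area 22 ≤ 22, yield 4·11 + 1·9 + 1·2 = 55.
4×A and 2×W: area 22 ≤ 22, yield 4·11 + 2·9 = 62.
Best is 62.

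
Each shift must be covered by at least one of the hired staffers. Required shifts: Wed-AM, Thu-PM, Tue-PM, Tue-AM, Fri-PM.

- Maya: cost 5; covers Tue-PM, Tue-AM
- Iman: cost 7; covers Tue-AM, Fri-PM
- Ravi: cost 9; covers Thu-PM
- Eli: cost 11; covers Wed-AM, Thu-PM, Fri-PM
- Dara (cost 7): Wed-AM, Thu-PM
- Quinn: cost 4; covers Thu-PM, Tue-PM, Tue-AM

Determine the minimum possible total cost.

15

This is a weighted set-cover instance.
Choose Eli and Quinn: together they cover Wed-AM, Thu-PM, Tue-PM, Tue-AM, Fri-PM — every shift.
Total cost: 11 + 4 = 15.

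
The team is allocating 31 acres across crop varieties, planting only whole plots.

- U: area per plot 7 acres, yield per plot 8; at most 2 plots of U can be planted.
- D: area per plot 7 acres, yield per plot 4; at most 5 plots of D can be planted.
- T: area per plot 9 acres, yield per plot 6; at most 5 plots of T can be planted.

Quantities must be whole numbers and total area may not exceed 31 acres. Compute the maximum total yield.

U has the best ratio (8/7); taking only U gives at most 2×8 = 16 (stopped by the supply cap of 2).
Mixing does better — 2×U, 1×D, and 1×T: area 30 ≤ 31, yield 2·8 + 1·4 + 1·6 = 26.

26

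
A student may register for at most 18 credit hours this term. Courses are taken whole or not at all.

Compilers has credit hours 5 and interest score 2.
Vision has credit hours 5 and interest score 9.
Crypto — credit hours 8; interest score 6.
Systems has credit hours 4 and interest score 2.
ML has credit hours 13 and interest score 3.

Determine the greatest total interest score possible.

17

Vision + Crypto + Systems: credit hours 5 + 8 + 4 = 17 ≤ 18, interest score 9 + 6 + 2 = 17.
Compilers + Vision + Crypto: credit hours 5 + 5 + 8 = 18 ≤ 18, interest score 2 + 9 + 6 = 17.
Vision + Crypto: credit hours 5 + 8 = 13 ≤ 18, interest score 9 + 6 = 15.
The maximum interest score is 17; one optimal choice is Vision, Crypto, and Systems.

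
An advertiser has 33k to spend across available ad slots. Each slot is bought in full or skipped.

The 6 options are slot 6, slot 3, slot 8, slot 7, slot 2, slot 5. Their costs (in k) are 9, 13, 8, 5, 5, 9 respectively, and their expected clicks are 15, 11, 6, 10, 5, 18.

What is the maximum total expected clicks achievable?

49

Allowing fractional choices, the relaxed optimum would be about 52.2, but ad slots are indivisible.
slot 6 + slot 8 + slot 7 + slot 5: cost 9 + 8 + 5 + 9 = 31 ≤ 33, expected clicks 15 + 6 + 10 + 18 = 49.
slot 6 + slot 3 + slot 5: cost 9 + 13 + 9 = 31 ≤ 33, expected clicks 15 + 11 + 18 = 44.
slot 6 + slot 7 + slot 2 + slot 5: cost 9 + 5 + 5 + 9 = 28 ≤ 33, expected clicks 15 + 10 + 5 + 18 = 48.
Best is slot 6, slot 8, slot 7, and slot 5 with total expected clicks 49.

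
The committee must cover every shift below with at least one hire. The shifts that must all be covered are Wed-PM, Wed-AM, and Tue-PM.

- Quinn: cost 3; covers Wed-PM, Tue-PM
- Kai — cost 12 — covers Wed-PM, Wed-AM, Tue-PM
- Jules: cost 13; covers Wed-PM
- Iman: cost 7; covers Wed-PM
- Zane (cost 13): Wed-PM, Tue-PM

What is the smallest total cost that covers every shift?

The greedy cost-per-new-shift heuristic would pick Quinn and Kai for 15, but a cheaper cover exists.
Kai alone covers Wed-PM, Wed-AM, Tue-PM — every shift.
Total cost: 12.
No cover costs less than 12.

12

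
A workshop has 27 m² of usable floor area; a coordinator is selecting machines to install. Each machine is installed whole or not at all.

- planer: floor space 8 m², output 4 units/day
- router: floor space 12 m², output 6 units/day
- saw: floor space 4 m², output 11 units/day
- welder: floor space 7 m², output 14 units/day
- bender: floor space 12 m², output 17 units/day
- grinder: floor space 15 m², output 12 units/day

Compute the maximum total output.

Allowing fractional choices, the relaxed optimum would be about 45.2, but machines are indivisible.
saw + welder + bender: floor space 4 + 7 + 12 = 23 ≤ 27, output 11 + 14 + 17 = 42.
planer + welder + bender: floor space 8 + 7 + 12 = 27 ≤ 27, output 4 + 14 + 17 = 35.
saw + welder + grinder: floor space 4 + 7 + 15 = 26 ≤ 27, output 11 + 14 + 12 = 37.
Best is saw, welder, and bender with total output 42.

42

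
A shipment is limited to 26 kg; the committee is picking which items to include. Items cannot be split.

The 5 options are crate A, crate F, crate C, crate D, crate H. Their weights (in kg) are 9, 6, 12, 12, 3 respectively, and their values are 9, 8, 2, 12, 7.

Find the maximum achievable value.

28

crate F + crate D + crate H: weight 6 + 12 + 3 = 21 ≤ 26, value 8 + 12 + 7 = 27.
crate A + crate F + crate H: weight 9 + 6 + 3 = 18 ≤ 26, value 9 + 8 + 7 = 24.
crate A + crate D + crate H: weight 9 + 12 + 3 = 24 ≤ 26, value 9 + 12 + 7 = 28.
Best is crate A, crate D, and crate H with total value 28.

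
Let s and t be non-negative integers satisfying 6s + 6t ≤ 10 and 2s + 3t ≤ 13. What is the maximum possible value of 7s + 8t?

(s,t)=(0,1): 6·0+6·1=6≤10, 2·0+3·1=3≤13, objective 8.
(s,t)=(1,0): 6·1+6·0=6≤10, 2·1+3·0=2≤13, objective 7.
(s,t)=(0,0): 6·0+6·0=0≤10, 2·0+3·0=0≤13, objective 0.
The best lattice point is (0,1), giving 8.

8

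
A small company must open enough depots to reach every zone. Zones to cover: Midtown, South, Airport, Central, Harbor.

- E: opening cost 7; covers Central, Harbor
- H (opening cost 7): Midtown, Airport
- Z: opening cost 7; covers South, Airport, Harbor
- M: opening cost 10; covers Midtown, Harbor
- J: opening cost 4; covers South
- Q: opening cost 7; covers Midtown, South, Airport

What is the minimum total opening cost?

This is a weighted set-cover instance.
Choose E and Q: together they cover Midtown, South, Airport, Central, Harbor — every zone.
Total opening cost: 7 + 7 = 14.

14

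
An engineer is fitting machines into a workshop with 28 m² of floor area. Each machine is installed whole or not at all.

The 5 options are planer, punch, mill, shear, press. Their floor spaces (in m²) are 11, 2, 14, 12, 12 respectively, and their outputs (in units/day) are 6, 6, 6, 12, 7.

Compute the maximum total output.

25

Allowing fractional choices, the relaxed optimum would be about 26.1, but machines are indivisible.
punch + shear + press: floor space 2 + 12 + 12 = 26 ≤ 28, output 6 + 12 + 7 = 25.
planer + punch + shear: floor space 11 + 2 + 12 = 25 ≤ 28, output 6 + 6 + 12 = 24.
Best is punch, shear, and press with total output 25.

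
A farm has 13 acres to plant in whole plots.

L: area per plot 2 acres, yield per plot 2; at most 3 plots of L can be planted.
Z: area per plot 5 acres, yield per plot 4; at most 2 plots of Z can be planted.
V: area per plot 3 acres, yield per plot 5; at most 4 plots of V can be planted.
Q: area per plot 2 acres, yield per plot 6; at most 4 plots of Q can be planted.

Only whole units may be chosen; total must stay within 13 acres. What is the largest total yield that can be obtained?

31

This is a bounded integer knapsack.
Q has the best ratio (6/2); taking only Q gives at most 4×6 = 24 (stopped by the supply cap of 4).
Mixing does better — 1×L, 1×V, and 4×Q: area 13 ≤ 13, yield 1·2 + 1·5 + 4·6 = 31.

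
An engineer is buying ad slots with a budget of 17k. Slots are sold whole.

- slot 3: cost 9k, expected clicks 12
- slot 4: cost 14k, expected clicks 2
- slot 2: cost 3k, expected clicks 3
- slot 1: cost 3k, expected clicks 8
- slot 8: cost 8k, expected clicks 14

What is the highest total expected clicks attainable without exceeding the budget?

26

slot 3 + slot 2 + slot 1: cost 9 + 3 + 3 = 15 ≤ 17, expected clicks 12 + 3 + 8 = 23.
slot 2 + slot 1 + slot 8: cost 3 + 3 + 8 = 14 ≤ 17, expected clicks 3 + 8 + 14 = 25.
slot 3 + slot 8: cost 9 + 8 = 17 ≤ 17, expected clicks 12 + 14 = 26.
Best is slot 3 and slot 8 with total expected clicks 26.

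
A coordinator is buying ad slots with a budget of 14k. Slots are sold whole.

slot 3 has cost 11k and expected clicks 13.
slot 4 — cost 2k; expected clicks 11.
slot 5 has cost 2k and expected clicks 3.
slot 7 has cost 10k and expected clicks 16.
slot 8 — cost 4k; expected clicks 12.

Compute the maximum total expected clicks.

30

Allowing fractional choices, the relaxed optimum would be about 35.8, but ad slots are indivisible.
slot 4 + slot 7: cost 2 + 10 = 12 ≤ 14, expected clicks 11 + 16 = 27.
slot 4 + slot 5 + slot 7: cost 2 + 2 + 10 = 14 ≤ 14, expected clicks 11 + 3 + 16 = 30.
slot 7 + slot 8: cost 10 + 4 = 14 ≤ 14, expected clicks 16 + 12 = 28.
Best is slot 4, slot 5, and slot 7 with total expected clicks 30.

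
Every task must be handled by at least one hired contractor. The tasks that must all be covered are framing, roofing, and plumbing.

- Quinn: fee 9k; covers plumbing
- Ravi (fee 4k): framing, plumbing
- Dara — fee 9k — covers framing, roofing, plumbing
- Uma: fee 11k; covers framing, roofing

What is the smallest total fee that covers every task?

9

The greedy cost-per-new-task heuristic would pick Ravi and Dara for 13, but a cheaper cover exists.
Dara alone covers framing, roofing, plumbing — every task.
Total fee: 9.
No cover costs less than 9.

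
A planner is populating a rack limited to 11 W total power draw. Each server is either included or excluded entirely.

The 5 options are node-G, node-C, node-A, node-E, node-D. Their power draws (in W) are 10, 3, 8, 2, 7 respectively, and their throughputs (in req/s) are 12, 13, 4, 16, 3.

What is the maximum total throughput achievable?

29

Allowing fractional choices, the relaxed optimum would be about 36.2, but servers are indivisible.
node-A + node-E: power draw 8 + 2 = 10 ≤ 11, throughput 4 + 16 = 20.
node-C + node-E: power draw 3 + 2 = 5 ≤ 11, throughput 13 + 16 = 29.
Best is node-C and node-E with total throughput 29.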